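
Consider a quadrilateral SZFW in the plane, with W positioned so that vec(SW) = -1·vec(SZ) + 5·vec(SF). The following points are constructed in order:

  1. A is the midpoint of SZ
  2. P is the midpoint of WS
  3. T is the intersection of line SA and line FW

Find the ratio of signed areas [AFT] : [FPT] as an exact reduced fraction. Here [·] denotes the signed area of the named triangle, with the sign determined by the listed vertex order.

Set S = (0, 0), Z = (1, 0), F = (0, 1), W = (-1, 5); any affine frame gives the same invariant.
1. A is the midpoint of SZ ⇒ A = (1/2, 0)
2. P is the midpoint of WS ⇒ P = (-1/2, 5/2)
3. T is the intersection of line SA and line FW ⇒ T = (1/4, 0)
2·[AFT] = 1/4, 2·[FPT] = 1/8
[AFT]:[FPT] = 1/4:1/8 = 2

[AFT]:[FPT] = 2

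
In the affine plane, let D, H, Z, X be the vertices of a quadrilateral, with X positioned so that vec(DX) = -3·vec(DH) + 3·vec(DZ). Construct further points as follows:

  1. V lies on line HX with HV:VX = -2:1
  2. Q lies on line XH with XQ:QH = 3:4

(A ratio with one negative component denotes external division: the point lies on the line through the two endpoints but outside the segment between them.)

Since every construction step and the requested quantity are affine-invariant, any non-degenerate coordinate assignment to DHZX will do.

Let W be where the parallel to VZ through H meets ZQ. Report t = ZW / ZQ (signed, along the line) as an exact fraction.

Set D = (0, 0), H = (1, 0), Z = (0, 1), X = (-3, 3); any affine frame gives the same invariant.
1. V lies on line HX with HV:VX = -2:1 ⇒ V = (-7, 6)
2. Q lies on line XH with XQ:QH = 3:4 ⇒ Q = (-9/7, 12/7)
through H parallel to VZ: direction (7, -5); meets ZQ at W = (-9/5, 2)
W = Z + t·(Q−Z) with t = 7/5

t = 7/5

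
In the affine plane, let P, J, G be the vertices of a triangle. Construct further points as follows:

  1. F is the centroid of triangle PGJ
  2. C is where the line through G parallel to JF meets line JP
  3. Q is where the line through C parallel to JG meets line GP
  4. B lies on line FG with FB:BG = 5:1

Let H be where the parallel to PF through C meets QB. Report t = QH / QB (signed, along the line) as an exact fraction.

Assign P = (0, 0), J = (1, 0), G = (0, 1) — the answer is frame-independent, so this choice is without loss of generality.
1. F is the centroid of triangle PGJ ⇒ F = (1/3, 1/3)
2. C is where the line through G parallel to JF meets line JP ⇒ C = (2, 0)
3. Q is where the line through C parallel to JG meets line GP ⇒ Q = (0, 2)
4. B lies on line FG with FB:BG = 5:1 ⇒ B = (1/18, 8/9)
through C parallel to PF: direction (1/3, 1/3); meets QB at H = (4/21, -38/21)
H = Q + t·(B−Q) with t = 24/7

t = 24/7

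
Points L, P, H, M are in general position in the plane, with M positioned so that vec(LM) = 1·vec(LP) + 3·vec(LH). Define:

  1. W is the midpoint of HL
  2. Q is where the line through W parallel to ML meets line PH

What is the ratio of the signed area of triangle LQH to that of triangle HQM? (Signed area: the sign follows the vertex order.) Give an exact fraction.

Set L = (0, 0), P = (1, 0), H = (0, 1), M = (1, 3); any affine frame gives the same invariant.
1. W is the midpoint of HL ⇒ W = (0, 1/2)
2. Q is where the line through W parallel to ML meets line PH ⇒ Q = (1/8, 7/8)
2·[LQH] = 1/8, 2·[HQM] = 3/8
[LQH]:[HQM] = 1/8:3/8 = 1/3

[LQH]:[HQM] = 1/3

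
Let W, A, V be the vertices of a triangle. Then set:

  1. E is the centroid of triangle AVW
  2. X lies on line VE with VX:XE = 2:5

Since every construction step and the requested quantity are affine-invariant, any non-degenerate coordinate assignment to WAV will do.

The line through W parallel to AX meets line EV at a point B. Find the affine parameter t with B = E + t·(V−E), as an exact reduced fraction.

Choose coordinates W = (0, 0), A = (1, 0), V = (0, 1).
1. E is the centroid of triangle AVW ⇒ E = (1/3, 1/3)
2. X lies on line VE with VX:XE = 2:5 ⇒ X = (2/21, 17/21)
through W parallel to AX: direction (-19/21, 17/21); meets EV at B = (19/21, -17/21)
B = E + t·(V−E) with t = -12/7

t = -12/7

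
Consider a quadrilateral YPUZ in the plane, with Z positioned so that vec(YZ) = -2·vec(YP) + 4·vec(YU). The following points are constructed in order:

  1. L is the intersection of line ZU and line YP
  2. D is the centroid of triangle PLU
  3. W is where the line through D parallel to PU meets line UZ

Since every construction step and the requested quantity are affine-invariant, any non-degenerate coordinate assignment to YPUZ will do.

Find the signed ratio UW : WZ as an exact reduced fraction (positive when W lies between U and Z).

Assign Y = (0, 0), P = (1, 0), U = (0, 1), Z = (-2, 4) — the answer is frame-independent, so this choice is without loss of generality.
1. L is the intersection of line ZU and line YP ⇒ L = (2/3, 0)
2. D is the centroid of triangle PLU ⇒ D = (5/9, 1/3)
3. W is where the line through D parallel to PU meets line UZ ⇒ W = (2/9, 2/3)
W = U + t·(Z−U) with t = -1/9, so UW:WZ = t:(1−t) = -1/9:10/9

UW:WZ = -1/10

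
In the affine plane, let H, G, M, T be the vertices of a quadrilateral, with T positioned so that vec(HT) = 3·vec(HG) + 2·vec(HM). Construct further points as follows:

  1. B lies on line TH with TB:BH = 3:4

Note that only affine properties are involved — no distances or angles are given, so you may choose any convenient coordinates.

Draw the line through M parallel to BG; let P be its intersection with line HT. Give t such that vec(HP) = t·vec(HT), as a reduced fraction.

Assign H = (0, 0), G = (1, 0), M = (0, 1), T = (3, 2) — the answer is frame-independent, so this choice is without loss of generality.
1. B lies on line TH with TB:BH = 3:4 ⇒ B = (12/7, 8/7)
through M parallel to BG: direction (-5/7, -8/7); meets HT at P = (-15/14, -5/7)
P = H + t·(T−H) with t = -5/14

t = -5/14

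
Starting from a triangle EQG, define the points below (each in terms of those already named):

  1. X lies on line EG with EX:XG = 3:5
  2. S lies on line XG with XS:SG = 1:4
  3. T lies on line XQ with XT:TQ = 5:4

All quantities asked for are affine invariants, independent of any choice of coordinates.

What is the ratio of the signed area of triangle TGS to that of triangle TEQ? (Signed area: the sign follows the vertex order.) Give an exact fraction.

[TGS]:[TEQ] = 5/3

Set E = (0, 0), Q = (1, 0), G = (0, 1); any affine frame gives the same invariant.
1. X lies on line EG with EX:XG = 3:5 ⇒ X = (0, 3/8)
2. S lies on line XG with XS:SG = 1:4 ⇒ S = (0, 1/2)
3. T lies on line XQ with XT:TQ = 5:4 ⇒ T = (5/9, 1/6)
2·[TGS] = 5/18, 2·[TEQ] = 1/6
[TGS]:[TEQ] = 5/18:1/6 = 5/3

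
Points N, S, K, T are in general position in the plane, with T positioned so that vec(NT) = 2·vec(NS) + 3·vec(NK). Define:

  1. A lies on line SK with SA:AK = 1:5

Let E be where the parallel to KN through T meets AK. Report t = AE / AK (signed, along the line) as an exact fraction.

t = -7/5

Work in coordinates with N = (0, 0), S = (1, 0), K = (0, 1), T = (2, 3).
1. A lies on line SK with SA:AK = 1:5 ⇒ A = (5/6, 1/6)
through T parallel to KN: direction (0, -1); meets AK at E = (2, -1)
E = A + t·(K−A) with t = -7/5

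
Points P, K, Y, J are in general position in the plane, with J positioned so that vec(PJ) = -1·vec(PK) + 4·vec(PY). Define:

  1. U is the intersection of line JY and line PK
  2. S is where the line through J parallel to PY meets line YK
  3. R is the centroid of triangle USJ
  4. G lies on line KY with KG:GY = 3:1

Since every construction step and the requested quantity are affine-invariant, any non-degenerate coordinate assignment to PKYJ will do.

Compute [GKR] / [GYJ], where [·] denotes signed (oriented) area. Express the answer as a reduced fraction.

Set P = (0, 0), K = (1, 0), Y = (0, 1), J = (-1, 4); any affine frame gives the same invariant.
1. U is the intersection of line JY and line PK ⇒ U = (1/3, 0)
2. S is where the line through J parallel to PY meets line YK ⇒ S = (-1, 2)
3. R is the centroid of triangle USJ ⇒ R = (-5/9, 2)
4. G lies on line KY with KG:GY = 3:1 ⇒ G = (1/4, 3/4)
2·[GKR] = 1/3, 2·[GYJ] = -1/2
[GKR]:[GYJ] = 1/3:-1/2 = -2/3

[GKR]:[GYJ] = -2/3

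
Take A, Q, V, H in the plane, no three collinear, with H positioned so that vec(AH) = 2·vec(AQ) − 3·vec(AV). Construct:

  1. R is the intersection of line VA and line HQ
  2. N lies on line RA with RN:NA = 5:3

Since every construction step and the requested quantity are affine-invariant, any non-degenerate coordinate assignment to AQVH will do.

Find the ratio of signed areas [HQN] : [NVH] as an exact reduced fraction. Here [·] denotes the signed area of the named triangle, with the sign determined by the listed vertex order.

Set A = (0, 0), Q = (1, 0), V = (0, 1), H = (2, -3); any affine frame gives the same invariant.
1. R is the intersection of line VA and line HQ ⇒ R = (0, 3)
2. N lies on line RA with RN:NA = 5:3 ⇒ N = (0, 9/8)
2·[HQN] = 15/8, 2·[NVH] = 1/4
[HQN]:[NVH] = 15/8:1/4 = 15/2

[HQN]:[NVH] = 15/2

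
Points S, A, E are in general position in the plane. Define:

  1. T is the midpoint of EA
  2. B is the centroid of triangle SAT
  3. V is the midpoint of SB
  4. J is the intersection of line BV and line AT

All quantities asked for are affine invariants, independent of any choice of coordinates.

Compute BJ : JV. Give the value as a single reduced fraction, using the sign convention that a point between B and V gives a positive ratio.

Set S = (0, 0), A = (1, 0), E = (0, 1); any affine frame gives the same invariant.
1. T is the midpoint of EA ⇒ T = (1/2, 1/2)
2. B is the centroid of triangle SAT ⇒ B = (1/2, 1/6)
3. V is the midpoint of SB ⇒ V = (1/4, 1/12)
4. J is the intersection of line BV and line AT ⇒ J = (3/4, 1/4)
J = B + t·(V−B) with t = -1, so BJ:JV = t:(1−t) = -1:2

BJ:JV = -1/2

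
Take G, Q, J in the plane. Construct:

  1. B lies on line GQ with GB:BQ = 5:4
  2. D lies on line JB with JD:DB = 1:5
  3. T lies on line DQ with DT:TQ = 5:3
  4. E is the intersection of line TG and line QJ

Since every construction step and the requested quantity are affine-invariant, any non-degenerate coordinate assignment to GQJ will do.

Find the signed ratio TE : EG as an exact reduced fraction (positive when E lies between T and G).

TE:EG = -1/36

Set G = (0, 0), Q = (1, 0), J = (0, 1); any affine frame gives the same invariant.
1. B lies on line GQ with GB:BQ = 5:4 ⇒ B = (5/9, 0)
2. D lies on line JB with JD:DB = 1:5 ⇒ D = (5/54, 5/6)
3. T lies on line DQ with DT:TQ = 5:3 ⇒ T = (95/144, 5/16)
4. E is the intersection of line TG and line QJ ⇒ E = (19/28, 9/28)
E = T + t·(G−T) with t = -1/35, so TE:EG = t:(1−t) = -1/35:36/35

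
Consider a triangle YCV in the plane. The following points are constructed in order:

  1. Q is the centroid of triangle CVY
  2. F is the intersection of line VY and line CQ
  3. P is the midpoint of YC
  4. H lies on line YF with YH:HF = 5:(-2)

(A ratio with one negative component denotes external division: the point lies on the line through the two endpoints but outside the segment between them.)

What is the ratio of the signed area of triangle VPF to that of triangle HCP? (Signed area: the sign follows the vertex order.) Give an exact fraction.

Set Y = (0, 0), C = (1, 0), V = (0, 1); any affine frame gives the same invariant.
1. Q is the centroid of triangle CVY ⇒ Q = (1/3, 1/3)
2. F is the intersection of line VY and line CQ ⇒ F = (0, 1/2)
3. P is the midpoint of YC ⇒ P = (1/2, 0)
4. H lies on line YF with YH:HF = 5:(-2) ⇒ H = (0, 5/6)
2·[VPF] = -1/4, 2·[HCP] = -5/12
[VPF]:[HCP] = -1/4:-5/12 = 3/5

[VPF]:[HCP] = 3/5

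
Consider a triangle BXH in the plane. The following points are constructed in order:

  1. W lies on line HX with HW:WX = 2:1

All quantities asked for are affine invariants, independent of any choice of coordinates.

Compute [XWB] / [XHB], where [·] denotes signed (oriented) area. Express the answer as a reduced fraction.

Set B = (0, 0), X = (1, 0), H = (0, 1); any affine frame gives the same invariant.
1. W lies on line HX with HW:WX = 2:1 ⇒ W = (2/3, 1/3)
2·[XWB] = 1/3, 2·[XHB] = 1
[XWB]:[XHB] = 1/3:1 = 1/3

[XWB]:[XHB] = 1/3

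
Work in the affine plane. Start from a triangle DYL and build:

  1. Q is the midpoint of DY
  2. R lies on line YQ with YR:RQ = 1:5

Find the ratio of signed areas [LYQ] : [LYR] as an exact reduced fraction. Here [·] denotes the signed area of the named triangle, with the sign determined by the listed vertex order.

Work in coordinates with D = (0, 0), Y = (1, 0), L = (0, 1).
1. Q is the midpoint of DY ⇒ Q = (1/2, 0)
2. R lies on line YQ with YR:RQ = 1:5 ⇒ R = (11/12, 0)
2·[LYQ] = -1/2, 2·[LYR] = -1/12
[LYQ]:[LYR] = -1/2:-1/12 = 6

[LYQ]:[LYR] = 6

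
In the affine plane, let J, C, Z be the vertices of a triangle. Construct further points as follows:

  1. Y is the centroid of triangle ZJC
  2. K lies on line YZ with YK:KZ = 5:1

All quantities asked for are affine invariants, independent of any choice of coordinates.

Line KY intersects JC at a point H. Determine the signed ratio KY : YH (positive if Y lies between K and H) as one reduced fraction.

KY:YH = 5/3

Assign J = (0, 0), C = (1, 0), Z = (0, 1) — the answer is frame-independent, so this choice is without loss of generality.
1. Y is the centroid of triangle ZJC ⇒ Y = (1/3, 1/3)
2. K lies on line YZ with YK:KZ = 5:1 ⇒ K = (1/18, 8/9)
line KY meets JC at H = (1/2, 0)
Y = K + t·(H−K) with t = 5/8, so KY:YH = 5/8:3/8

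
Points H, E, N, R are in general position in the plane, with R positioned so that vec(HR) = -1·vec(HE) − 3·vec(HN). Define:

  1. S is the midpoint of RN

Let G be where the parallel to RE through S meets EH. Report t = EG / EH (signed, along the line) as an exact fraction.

Work in coordinates with H = (0, 0), E = (1, 0), N = (0, 1), R = (-1, -3).
1. S is the midpoint of RN ⇒ S = (-1/2, -1)
through S parallel to RE: direction (2, 3); meets EH at G = (1/6, 0)
G = E + t·(H−E) with t = 5/6

t = 5/6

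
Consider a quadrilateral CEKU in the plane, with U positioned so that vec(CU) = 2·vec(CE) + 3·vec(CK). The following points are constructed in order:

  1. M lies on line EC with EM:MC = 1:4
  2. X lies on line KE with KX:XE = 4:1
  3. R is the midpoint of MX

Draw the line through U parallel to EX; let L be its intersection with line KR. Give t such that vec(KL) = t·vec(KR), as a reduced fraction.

t = -40

Assign C = (0, 0), E = (1, 0), K = (0, 1), U = (2, 3) — the answer is frame-independent, so this choice is without loss of generality.
1. M lies on line EC with EM:MC = 1:4 ⇒ M = (4/5, 0)
2. X lies on line KE with KX:XE = 4:1 ⇒ X = (4/5, 1/5)
3. R is the midpoint of MX ⇒ R = (4/5, 1/10)
through U parallel to EX: direction (-1/5, 1/5); meets KR at L = (-32, 37)
L = K + t·(R−K) with t = -40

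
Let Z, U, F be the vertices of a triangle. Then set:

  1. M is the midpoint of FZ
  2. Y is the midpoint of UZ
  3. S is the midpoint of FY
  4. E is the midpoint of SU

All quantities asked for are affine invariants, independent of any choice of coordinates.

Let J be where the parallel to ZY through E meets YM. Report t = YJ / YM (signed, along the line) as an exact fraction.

t = 1/2

Work in coordinates with Z = (0, 0), U = (1, 0), F = (0, 1).
1. M is the midpoint of FZ ⇒ M = (0, 1/2)
2. Y is the midpoint of UZ ⇒ Y = (1/2, 0)
3. S is the midpoint of FY ⇒ S = (1/4, 1/2)
4. E is the midpoint of SU ⇒ E = (5/8, 1/4)
through E parallel to ZY: direction (1/2, 0); meets YM at J = (1/4, 1/4)
J = Y + t·(M−Y) with t = 1/2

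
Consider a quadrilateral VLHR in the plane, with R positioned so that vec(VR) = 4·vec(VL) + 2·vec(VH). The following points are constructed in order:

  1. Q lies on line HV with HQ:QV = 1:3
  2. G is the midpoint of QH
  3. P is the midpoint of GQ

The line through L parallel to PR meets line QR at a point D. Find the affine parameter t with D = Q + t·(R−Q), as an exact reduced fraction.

Choose coordinates V = (0, 0), L = (1, 0), H = (0, 1), R = (4, 2).
1. Q lies on line HV with HQ:QV = 1:3 ⇒ Q = (0, 3/4)
2. G is the midpoint of QH ⇒ G = (0, 7/8)
3. P is the midpoint of GQ ⇒ P = (0, 13/16)
through L parallel to PR: direction (4, 19/16); meets QR at D = (-67, -323/16)
D = Q + t·(R−Q) with t = -67/4

t = -67/4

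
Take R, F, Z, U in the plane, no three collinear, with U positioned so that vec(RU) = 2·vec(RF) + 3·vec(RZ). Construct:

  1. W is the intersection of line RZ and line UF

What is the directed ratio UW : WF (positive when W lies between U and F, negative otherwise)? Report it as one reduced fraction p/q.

Assign R = (0, 0), F = (1, 0), Z = (0, 1), U = (2, 3) — the answer is frame-independent, so this choice is without loss of generality.
1. W is the intersection of line RZ and line UF ⇒ W = (0, -3)
W = U + t·(F−U) with t = 2, so UW:WF = t:(1−t) = 2:-1

UW:WF = -2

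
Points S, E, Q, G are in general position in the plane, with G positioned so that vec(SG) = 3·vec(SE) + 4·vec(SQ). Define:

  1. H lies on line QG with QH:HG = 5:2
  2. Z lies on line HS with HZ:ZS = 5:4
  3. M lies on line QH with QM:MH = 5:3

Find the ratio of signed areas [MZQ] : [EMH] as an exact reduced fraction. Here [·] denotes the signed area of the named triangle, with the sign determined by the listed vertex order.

Work in coordinates with S = (0, 0), E = (1, 0), Q = (0, 1), G = (3, 4).
1. H lies on line QG with QH:HG = 5:2 ⇒ H = (15/7, 22/7)
2. Z lies on line HS with HZ:ZS = 5:4 ⇒ Z = (20/21, 88/63)
3. M lies on line QH with QM:MH = 5:3 ⇒ M = (75/56, 131/56)
2·[MZQ] = -125/168, 2·[EMH] = -45/28
[MZQ]:[EMH] = -125/168:-45/28 = 25/54

[MZQ]:[EMH] = 25/54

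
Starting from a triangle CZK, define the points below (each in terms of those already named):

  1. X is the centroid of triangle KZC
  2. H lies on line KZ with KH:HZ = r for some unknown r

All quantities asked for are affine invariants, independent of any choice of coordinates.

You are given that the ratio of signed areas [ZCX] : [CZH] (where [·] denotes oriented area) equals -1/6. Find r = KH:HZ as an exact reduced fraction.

Choose coordinates C = (0, 0), Z = (1, 0), K = (0, 1).
1. X is the centroid of triangle KZC ⇒ X = (1/3, 1/3)
2. With KH:HZ = r, write λ = r/(r+1) so H = K + λ·(Z−K); H is affine-linear in λ
Every point depending on H is an affine combination of H and λ-independent points, so each such coordinate is linear in λ; the λ² term in each signed area is a multiple of (Z−K)×(Z−K) = 0, so 2·[ZCX] and 2·[CZH] are each linear in λ. Evaluating at λ=0 and λ=1:
  2·[ZCX] = -1/3,   2·[CZH] = −λ + 1
So [ZCX]:[CZH] = (-1/3) / (−λ + 1). Setting this equal to -1/6:
  -1/3 = -1/6·(−λ + 1)  ⇒  λ = -1
Then r = λ/(1−λ) = (-1)/(2) = -1/2. Check: with r = -1/2, H = (-1, 2) and [ZCX]:[CZH] = -1/6 as required.

r = -1/2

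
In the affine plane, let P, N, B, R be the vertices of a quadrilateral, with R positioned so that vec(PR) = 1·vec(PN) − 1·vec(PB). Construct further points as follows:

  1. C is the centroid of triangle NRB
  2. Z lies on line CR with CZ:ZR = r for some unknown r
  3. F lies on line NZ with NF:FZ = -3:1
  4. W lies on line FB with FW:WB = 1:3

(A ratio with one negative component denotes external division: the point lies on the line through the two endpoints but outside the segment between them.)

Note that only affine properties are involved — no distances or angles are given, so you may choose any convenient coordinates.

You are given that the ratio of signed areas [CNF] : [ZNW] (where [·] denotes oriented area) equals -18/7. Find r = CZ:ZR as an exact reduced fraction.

r = -3/2

Choose coordinates P = (0, 0), N = (1, 0), B = (0, 1), R = (1, -1).
1. C is the centroid of triangle NRB ⇒ C = (2/3, 0)
2. With CZ:ZR = r, write λ = r/(r+1) so Z = C + λ·(R−C); Z is affine-linear in λ
3. F lies on line NZ with NF:FZ = -3:1 ⇒ F is an affine combination of earlier points and hence also affine-linear in λ
4. W lies on line FB with FW:WB = 1:3 ⇒ W is an affine combination of earlier points and hence also affine-linear in λ
Every point depending on Z is an affine combination of Z and λ-independent points, so each such coordinate is linear in λ; the λ² term in each signed area is a multiple of (R−C)×(R−C) = 0, so 2·[CNF] and 2·[ZNW] are each linear in λ. Evaluating at λ=0 and λ=1:
  2·[CNF] = -1/2·λ,   2·[ZNW] = 1/6·λ + 1/12
So [CNF]:[ZNW] = (-1/2·λ) / (1/6·λ + 1/12). Setting this equal to -18/7:
  -1/2·λ = -18/7·(1/6·λ + 1/12)  ⇒  λ = 3
Then r = λ/(1−λ) = (3)/(-2) = -3/2. Check: with r = -3/2, Z = (5/3, -3) and [CNF]:[ZNW] = -18/7 as required.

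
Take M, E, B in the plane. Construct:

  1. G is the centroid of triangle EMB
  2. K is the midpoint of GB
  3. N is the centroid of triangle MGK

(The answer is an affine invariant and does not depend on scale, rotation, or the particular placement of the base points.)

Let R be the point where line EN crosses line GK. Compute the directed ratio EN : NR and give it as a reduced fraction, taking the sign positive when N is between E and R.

EN:NR = -4

Set M = (0, 0), E = (1, 0), B = (0, 1); any affine frame gives the same invariant.
1. G is the centroid of triangle EMB ⇒ G = (1/3, 1/3)
2. K is the midpoint of GB ⇒ K = (1/6, 2/3)
3. N is the centroid of triangle MGK ⇒ N = (1/6, 1/3)
line EN meets GK at R = (3/8, 1/4)
N = E + t·(R−E) with t = 4/3, so EN:NR = 4/3:-1/3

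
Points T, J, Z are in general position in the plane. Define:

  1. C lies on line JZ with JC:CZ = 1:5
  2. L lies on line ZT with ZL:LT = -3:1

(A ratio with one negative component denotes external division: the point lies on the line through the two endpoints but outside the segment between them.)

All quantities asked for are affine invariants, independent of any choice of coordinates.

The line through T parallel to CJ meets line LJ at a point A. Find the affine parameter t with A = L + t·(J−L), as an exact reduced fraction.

Set T = (0, 0), J = (1, 0), Z = (0, 1); any affine frame gives the same invariant.
1. C lies on line JZ with JC:CZ = 1:5 ⇒ C = (5/6, 1/6)
2. L lies on line ZT with ZL:LT = -3:1 ⇒ L = (0, -1/2)
through T parallel to CJ: direction (1/6, -1/6); meets LJ at A = (1/3, -1/3)
A = L + t·(J−L) with t = 1/3

t = 1/3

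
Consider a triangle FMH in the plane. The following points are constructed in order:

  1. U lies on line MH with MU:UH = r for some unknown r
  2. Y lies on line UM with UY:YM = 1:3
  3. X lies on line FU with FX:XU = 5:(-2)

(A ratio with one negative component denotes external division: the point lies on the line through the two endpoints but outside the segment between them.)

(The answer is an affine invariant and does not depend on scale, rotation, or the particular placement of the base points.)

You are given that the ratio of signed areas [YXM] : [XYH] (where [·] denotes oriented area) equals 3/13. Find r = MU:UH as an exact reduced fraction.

Choose coordinates F = (0, 0), M = (1, 0), H = (0, 1).
1. With MU:UH = r, write λ = r/(r+1) so U = M + λ·(H−M); U is affine-linear in λ
2. Y lies on line UM with UY:YM = 1:3 ⇒ Y is an affine combination of earlier points and hence also affine-linear in λ
3. X lies on line FU with FX:XU = 5:(-2) ⇒ X is an affine combination of earlier points and hence also affine-linear in λ
Every point depending on U is an affine combination of U and λ-independent points, so each such coordinate is linear in λ; the λ² term in each signed area is a multiple of (H−M)×(H−M) = 0, so 2·[YXM] and 2·[XYH] are each linear in λ. Evaluating at λ=0 and λ=1:
  2·[YXM] = -1/2·λ,   2·[XYH] = 1/2·λ − 2/3
So [YXM]:[XYH] = (-1/2·λ) / (1/2·λ − 2/3). Setting this equal to 3/13:
  -1/2·λ = 3/13·(1/2·λ − 2/3)  ⇒  λ = 1/4
Then r = λ/(1−λ) = (1/4)/(3/4) = 1/3. Check: with r = 1/3, U = (3/4, 1/4) and [YXM]:[XYH] = 3/13 as required.

r = 1/3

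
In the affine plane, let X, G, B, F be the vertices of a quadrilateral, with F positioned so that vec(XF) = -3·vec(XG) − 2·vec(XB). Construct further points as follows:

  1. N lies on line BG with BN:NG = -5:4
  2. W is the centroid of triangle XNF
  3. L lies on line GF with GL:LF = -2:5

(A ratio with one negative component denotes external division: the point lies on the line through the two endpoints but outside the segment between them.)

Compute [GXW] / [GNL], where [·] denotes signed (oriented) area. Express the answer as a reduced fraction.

Choose coordinates X = (0, 0), G = (1, 0), B = (0, 1), F = (-3, -2).
1. N lies on line BG with BN:NG = -5:4 ⇒ N = (5, -4)
2. W is the centroid of triangle XNF ⇒ W = (2/3, -2)
3. L lies on line GF with GL:LF = -2:5 ⇒ L = (11/3, 4/3)
2·[GXW] = 2, 2·[GNL] = 16
[GXW]:[GNL] = 2:16 = 1/8

[GXW]:[GNL] = 1/8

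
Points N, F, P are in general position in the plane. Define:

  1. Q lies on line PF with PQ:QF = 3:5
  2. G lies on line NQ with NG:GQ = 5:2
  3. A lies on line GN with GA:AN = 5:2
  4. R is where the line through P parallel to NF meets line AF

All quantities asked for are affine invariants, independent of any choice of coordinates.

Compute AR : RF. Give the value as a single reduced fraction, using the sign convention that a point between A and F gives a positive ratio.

AR:RF = -171/196

Set N = (0, 0), F = (1, 0), P = (0, 1); any affine frame gives the same invariant.
1. Q lies on line PF with PQ:QF = 3:5 ⇒ Q = (3/8, 5/8)
2. G lies on line NQ with NG:GQ = 5:2 ⇒ G = (15/56, 25/56)
3. A lies on line GN with GA:AN = 5:2 ⇒ A = (15/196, 25/196)
4. R is where the line through P parallel to NF meets line AF ⇒ R = (-156/25, 1)
R = A + t·(F−A) with t = -171/25, so AR:RF = t:(1−t) = -171/25:196/25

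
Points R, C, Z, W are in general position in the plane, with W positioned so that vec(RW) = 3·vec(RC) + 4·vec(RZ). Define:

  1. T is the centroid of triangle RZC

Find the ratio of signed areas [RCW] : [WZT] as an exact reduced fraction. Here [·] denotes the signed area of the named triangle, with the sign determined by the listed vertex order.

Set R = (0, 0), C = (1, 0), Z = (0, 1), W = (3, 4); any affine frame gives the same invariant.
1. T is the centroid of triangle RZC ⇒ T = (1/3, 1/3)
2·[RCW] = 4, 2·[WZT] = 3
[RCW]:[WZT] = 4:3 = 4/3

[RCW]:[WZT] = 4/3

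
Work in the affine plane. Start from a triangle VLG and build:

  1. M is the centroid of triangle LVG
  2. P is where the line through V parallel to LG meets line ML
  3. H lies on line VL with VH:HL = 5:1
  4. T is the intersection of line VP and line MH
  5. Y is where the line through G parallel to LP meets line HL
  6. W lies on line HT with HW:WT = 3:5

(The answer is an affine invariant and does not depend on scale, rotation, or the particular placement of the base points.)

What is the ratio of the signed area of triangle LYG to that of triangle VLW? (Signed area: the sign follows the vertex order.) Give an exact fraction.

[LYG]:[VLW] = 8/5

Work in coordinates with V = (0, 0), L = (1, 0), G = (0, 1).
1. M is the centroid of triangle LVG ⇒ M = (1/3, 1/3)
2. P is where the line through V parallel to LG meets line ML ⇒ P = (-1, 1)
3. H lies on line VL with VH:HL = 5:1 ⇒ H = (5/6, 0)
4. T is the intersection of line VP and line MH ⇒ T = (-5/3, 5/3)
5. Y is where the line through G parallel to LP meets line HL ⇒ Y = (2, 0)
6. W lies on line HT with HW:WT = 3:5 ⇒ W = (-5/48, 5/8)
2·[LYG] = 1, 2·[VLW] = 5/8
[LYG]:[VLW] = 1:5/8 = 8/5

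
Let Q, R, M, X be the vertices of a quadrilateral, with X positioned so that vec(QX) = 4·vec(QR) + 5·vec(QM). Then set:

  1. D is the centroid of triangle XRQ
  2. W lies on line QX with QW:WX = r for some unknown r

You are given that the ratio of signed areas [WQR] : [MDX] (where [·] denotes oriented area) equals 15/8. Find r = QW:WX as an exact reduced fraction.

r = -3

Assign Q = (0, 0), R = (1, 0), M = (0, 1), X = (4, 5) — the answer is frame-independent, so this choice is without loss of generality.
1. D is the centroid of triangle XRQ ⇒ D = (5/3, 5/3)
2. With QW:WX = r, write λ = r/(r+1) so W = Q + λ·(X−Q); W is affine-linear in λ
Every point depending on W is an affine combination of W and λ-independent points, so each such coordinate is linear in λ; the λ² term in each signed area is a multiple of (X−Q)×(X−Q) = 0, so 2·[WQR] and 2·[MDX] are each linear in λ. Evaluating at λ=0 and λ=1:
  2·[WQR] = 5·λ,   2·[MDX] = 4
So [WQR]:[MDX] = (5·λ) / (4). Setting this equal to 15/8:
  5·λ = 15/8·(4)  ⇒  λ = 3/2
Then r = λ/(1−λ) = (3/2)/(-1/2) = -3. Check: with r = -3, W = (6, 15/2) and [WQR]:[MDX] = 15/8 as required.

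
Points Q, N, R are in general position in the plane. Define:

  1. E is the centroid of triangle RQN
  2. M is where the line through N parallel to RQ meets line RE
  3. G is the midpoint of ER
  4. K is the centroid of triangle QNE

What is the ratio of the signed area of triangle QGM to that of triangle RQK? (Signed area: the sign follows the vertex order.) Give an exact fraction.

Choose coordinates Q = (0, 0), N = (1, 0), R = (0, 1).
1. E is the centroid of triangle RQN ⇒ E = (1/3, 1/3)
2. M is where the line through N parallel to RQ meets line RE ⇒ M = (1, -1)
3. G is the midpoint of ER ⇒ G = (1/6, 2/3)
4. K is the centroid of triangle QNE ⇒ K = (4/9, 1/9)
2·[QGM] = -5/6, 2·[RQK] = 4/9
[QGM]:[RQK] = -5/6:4/9 = -15/8

[QGM]:[RQK] = -15/8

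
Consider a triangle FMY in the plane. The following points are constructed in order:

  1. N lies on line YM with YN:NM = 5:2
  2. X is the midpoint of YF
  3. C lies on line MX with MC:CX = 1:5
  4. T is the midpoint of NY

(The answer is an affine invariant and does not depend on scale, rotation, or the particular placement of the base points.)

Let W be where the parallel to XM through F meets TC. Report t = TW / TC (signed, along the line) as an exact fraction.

t = 23/9

Set F = (0, 0), M = (1, 0), Y = (0, 1); any affine frame gives the same invariant.
1. N lies on line YM with YN:NM = 5:2 ⇒ N = (5/7, 2/7)
2. X is the midpoint of YF ⇒ X = (0, 1/2)
3. C lies on line MX with MC:CX = 1:5 ⇒ C = (5/6, 1/12)
4. T is the midpoint of NY ⇒ T = (5/14, 9/14)
through F parallel to XM: direction (1, -1/2); meets TC at W = (85/54, -85/108)
W = T + t·(C−T) with t = 23/9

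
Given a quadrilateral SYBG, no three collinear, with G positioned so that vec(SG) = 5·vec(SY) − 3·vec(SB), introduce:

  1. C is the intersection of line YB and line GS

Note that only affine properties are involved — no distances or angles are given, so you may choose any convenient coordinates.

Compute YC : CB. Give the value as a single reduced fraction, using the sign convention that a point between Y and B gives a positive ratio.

YC:CB = -3/5

Work in coordinates with S = (0, 0), Y = (1, 0), B = (0, 1), G = (5, -3).
1. C is the intersection of line YB and line GS ⇒ C = (5/2, -3/2)
C = Y + t·(B−Y) with t = -3/2, so YC:CB = t:(1−t) = -3/2:5/2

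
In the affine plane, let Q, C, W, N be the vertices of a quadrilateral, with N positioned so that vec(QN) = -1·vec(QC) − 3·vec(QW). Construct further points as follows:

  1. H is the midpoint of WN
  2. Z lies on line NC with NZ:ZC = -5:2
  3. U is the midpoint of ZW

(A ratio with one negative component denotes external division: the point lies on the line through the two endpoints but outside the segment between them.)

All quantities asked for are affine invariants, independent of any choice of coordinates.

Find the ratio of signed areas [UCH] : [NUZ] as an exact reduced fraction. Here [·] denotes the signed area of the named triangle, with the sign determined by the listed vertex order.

[UCH]:[NUZ] = 1/2

Assign Q = (0, 0), C = (1, 0), W = (0, 1), N = (-1, -3) — the answer is frame-independent, so this choice is without loss of generality.
1. H is the midpoint of WN ⇒ H = (-1/2, -1)
2. Z lies on line NC with NZ:ZC = -5:2 ⇒ Z = (7/3, 2)
3. U is the midpoint of ZW ⇒ U = (7/6, 3/2)
2·[UCH] = -25/12, 2·[NUZ] = -25/6
[UCH]:[NUZ] = -25/12:-25/6 = 1/2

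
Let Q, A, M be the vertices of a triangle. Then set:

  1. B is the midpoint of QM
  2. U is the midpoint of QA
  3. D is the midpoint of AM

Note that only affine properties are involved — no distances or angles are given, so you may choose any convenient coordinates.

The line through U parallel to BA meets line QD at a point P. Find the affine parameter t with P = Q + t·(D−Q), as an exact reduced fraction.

t = 1/3

Assign Q = (0, 0), A = (1, 0), M = (0, 1) — the answer is frame-independent, so this choice is without loss of generality.
1. B is the midpoint of QM ⇒ B = (0, 1/2)
2. U is the midpoint of QA ⇒ U = (1/2, 0)
3. D is the midpoint of AM ⇒ D = (1/2, 1/2)
through U parallel to BA: direction (1, -1/2); meets QD at P = (1/6, 1/6)
P = Q + t·(D−Q) with t = 1/3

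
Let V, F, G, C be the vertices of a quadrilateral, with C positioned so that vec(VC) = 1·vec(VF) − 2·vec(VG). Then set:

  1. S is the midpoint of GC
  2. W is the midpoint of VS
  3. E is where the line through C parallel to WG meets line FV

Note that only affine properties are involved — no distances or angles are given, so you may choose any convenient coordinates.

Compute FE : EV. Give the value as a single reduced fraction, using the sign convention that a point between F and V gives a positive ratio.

FE:EV = 2/3

Assign V = (0, 0), F = (1, 0), G = (0, 1), C = (1, -2) — the answer is frame-independent, so this choice is without loss of generality.
1. S is the midpoint of GC ⇒ S = (1/2, -1/2)
2. W is the midpoint of VS ⇒ W = (1/4, -1/4)
3. E is where the line through C parallel to WG meets line FV ⇒ E = (3/5, 0)
E = F + t·(V−F) with t = 2/5, so FE:EV = t:(1−t) = 2/5:3/5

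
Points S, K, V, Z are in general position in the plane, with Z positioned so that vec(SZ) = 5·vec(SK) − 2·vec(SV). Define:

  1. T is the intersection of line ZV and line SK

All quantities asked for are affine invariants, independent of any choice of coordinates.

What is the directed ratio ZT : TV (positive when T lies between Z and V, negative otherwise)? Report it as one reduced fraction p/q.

ZT:TV = 2

Choose coordinates S = (0, 0), K = (1, 0), V = (0, 1), Z = (5, -2).
1. T is the intersection of line ZV and line SK ⇒ T = (5/3, 0)
T = Z + t·(V−Z) with t = 2/3, so ZT:TV = t:(1−t) = 2/3:1/3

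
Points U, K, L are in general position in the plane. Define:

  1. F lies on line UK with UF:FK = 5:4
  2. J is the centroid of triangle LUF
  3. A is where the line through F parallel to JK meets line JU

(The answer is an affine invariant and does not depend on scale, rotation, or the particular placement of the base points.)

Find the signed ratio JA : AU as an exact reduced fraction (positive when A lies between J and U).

JA:AU = 4/5

Choose coordinates U = (0, 0), K = (1, 0), L = (0, 1).
1. F lies on line UK with UF:FK = 5:4 ⇒ F = (5/9, 0)
2. J is the centroid of triangle LUF ⇒ J = (5/27, 1/3)
3. A is where the line through F parallel to JK meets line JU ⇒ A = (25/243, 5/27)
A = J + t·(U−J) with t = 4/9, so JA:AU = t:(1−t) = 4/9:5/9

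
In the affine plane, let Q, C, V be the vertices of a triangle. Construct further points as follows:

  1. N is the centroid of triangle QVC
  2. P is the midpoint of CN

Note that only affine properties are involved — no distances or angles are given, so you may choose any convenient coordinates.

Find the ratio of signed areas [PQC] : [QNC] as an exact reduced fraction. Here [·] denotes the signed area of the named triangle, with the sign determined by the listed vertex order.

[PQC]:[QNC] = -1/2

Set Q = (0, 0), C = (1, 0), V = (0, 1); any affine frame gives the same invariant.
1. N is the centroid of triangle QVC ⇒ N = (1/3, 1/3)
2. P is the midpoint of CN ⇒ P = (2/3, 1/6)
2·[PQC] = 1/6, 2·[QNC] = -1/3
[PQC]:[QNC] = 1/6:-1/3 = -1/2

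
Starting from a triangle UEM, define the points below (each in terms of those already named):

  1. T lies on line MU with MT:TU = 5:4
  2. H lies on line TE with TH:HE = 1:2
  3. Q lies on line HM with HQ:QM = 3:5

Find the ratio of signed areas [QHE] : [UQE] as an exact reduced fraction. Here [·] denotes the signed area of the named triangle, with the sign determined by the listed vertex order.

Work in coordinates with U = (0, 0), E = (1, 0), M = (0, 1).
1. T lies on line MU with MT:TU = 5:4 ⇒ T = (0, 4/9)
2. H lies on line TE with TH:HE = 1:2 ⇒ H = (1/3, 8/27)
3. Q lies on line HM with HQ:QM = 3:5 ⇒ Q = (5/24, 121/216)
2·[QHE] = 5/36, 2·[UQE] = -121/216
[QHE]:[UQE] = 5/36:-121/216 = -30/121

[QHE]:[UQE] = -30/121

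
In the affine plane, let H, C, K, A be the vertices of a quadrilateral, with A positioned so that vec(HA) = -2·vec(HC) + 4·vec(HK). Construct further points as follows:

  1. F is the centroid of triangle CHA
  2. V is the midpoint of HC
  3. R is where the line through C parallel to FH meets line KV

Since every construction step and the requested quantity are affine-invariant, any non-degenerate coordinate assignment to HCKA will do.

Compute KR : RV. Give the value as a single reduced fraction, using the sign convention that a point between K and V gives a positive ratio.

KR:RV = -3/2

Set H = (0, 0), C = (1, 0), K = (0, 1), A = (-2, 4); any affine frame gives the same invariant.
1. F is the centroid of triangle CHA ⇒ F = (-1/3, 4/3)
2. V is the midpoint of HC ⇒ V = (1/2, 0)
3. R is where the line through C parallel to FH meets line KV ⇒ R = (3/2, -2)
R = K + t·(V−K) with t = 3, so KR:RV = t:(1−t) = 3:-2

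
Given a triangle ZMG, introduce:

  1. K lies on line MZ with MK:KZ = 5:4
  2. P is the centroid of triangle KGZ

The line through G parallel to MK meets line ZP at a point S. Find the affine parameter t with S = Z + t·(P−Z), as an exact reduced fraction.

Work in coordinates with Z = (0, 0), M = (1, 0), G = (0, 1).
1. K lies on line MZ with MK:KZ = 5:4 ⇒ K = (4/9, 0)
2. P is the centroid of triangle KGZ ⇒ P = (4/27, 1/3)
through G parallel to MK: direction (-5/9, 0); meets ZP at S = (4/9, 1)
S = Z + t·(P−Z) with t = 3

t = 3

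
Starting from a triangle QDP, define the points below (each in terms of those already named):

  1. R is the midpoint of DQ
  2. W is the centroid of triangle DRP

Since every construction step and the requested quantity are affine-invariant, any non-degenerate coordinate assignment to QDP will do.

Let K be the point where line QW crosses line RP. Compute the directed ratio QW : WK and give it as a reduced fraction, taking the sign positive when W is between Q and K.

QW:WK = -4

Choose coordinates Q = (0, 0), D = (1, 0), P = (0, 1).
1. R is the midpoint of DQ ⇒ R = (1/2, 0)
2. W is the centroid of triangle DRP ⇒ W = (1/2, 1/3)
line QW meets RP at K = (3/8, 1/4)
W = Q + t·(K−Q) with t = 4/3, so QW:WK = 4/3:-1/3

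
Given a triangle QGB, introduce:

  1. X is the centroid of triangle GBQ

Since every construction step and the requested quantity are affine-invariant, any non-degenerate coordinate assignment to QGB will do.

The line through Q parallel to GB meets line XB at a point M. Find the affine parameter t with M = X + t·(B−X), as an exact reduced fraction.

Choose coordinates Q = (0, 0), G = (1, 0), B = (0, 1).
1. X is the centroid of triangle GBQ ⇒ X = (1/3, 1/3)
through Q parallel to GB: direction (-1, 1); meets XB at M = (1, -1)
M = X + t·(B−X) with t = -2

t = -2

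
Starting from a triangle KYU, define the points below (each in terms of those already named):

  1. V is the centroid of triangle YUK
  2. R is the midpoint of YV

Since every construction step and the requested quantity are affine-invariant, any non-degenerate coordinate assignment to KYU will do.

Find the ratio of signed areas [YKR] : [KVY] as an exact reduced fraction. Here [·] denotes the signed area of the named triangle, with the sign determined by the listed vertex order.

[YKR]:[KVY] = 1/2

Set K = (0, 0), Y = (1, 0), U = (0, 1); any affine frame gives the same invariant.
1. V is the centroid of triangle YUK ⇒ V = (1/3, 1/3)
2. R is the midpoint of YV ⇒ R = (2/3, 1/6)
2·[YKR] = -1/6, 2·[KVY] = -1/3
[YKR]:[KVY] = -1/6:-1/3 = 1/2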